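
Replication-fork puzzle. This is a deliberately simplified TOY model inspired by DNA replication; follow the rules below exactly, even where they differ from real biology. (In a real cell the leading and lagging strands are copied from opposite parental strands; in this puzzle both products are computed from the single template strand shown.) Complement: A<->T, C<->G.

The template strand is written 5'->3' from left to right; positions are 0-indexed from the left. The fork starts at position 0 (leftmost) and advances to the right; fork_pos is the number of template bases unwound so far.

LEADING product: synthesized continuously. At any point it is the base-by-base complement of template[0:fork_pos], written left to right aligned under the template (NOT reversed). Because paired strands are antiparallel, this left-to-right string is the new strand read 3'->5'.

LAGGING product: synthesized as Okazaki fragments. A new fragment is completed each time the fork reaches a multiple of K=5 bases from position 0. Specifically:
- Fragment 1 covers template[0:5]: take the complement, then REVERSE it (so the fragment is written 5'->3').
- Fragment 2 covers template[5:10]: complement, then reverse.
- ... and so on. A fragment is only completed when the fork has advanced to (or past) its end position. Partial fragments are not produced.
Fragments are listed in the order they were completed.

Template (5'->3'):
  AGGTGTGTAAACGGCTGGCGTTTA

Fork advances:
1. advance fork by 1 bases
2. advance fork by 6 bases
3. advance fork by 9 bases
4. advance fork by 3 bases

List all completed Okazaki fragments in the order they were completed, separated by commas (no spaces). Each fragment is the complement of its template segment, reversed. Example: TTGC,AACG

Step 1: advance 1 -> fork_pos = 0 + 1 = 1. Next multiple of 5 is 5 (not reached); still 0 fragment(s).
Step 2: advance 6 -> fork_pos = 1 + 6 = 7. Reached multiple(s) of 5: 5 -> fragment 1 completed (1 total).
Step 3: advance 9 -> fork_pos = 7 + 9 = 16. Reached multiple(s) of 5: 10, 15 -> fragments 2-3 completed (3 total).
Step 4: advance 3 -> fork_pos = 16 + 3 = 19. Next multiple of 5 is 20 (not reached); still 3 fragment(s).
Final fork_pos = 19, so 3 fragment(s) are complete. Build each: template segment -> complement -> reverse.
Fragment 1: template[0:5] = AGGTG -> complement TCCAC -> reversed CACCT
Fragment 2: template[5:10] = TGTAA -> complement ACATT -> reversed TTACA
Fragment 3: template[10:15] = ACGGC -> complement TGCCG -> reversed GCCGT

Answer: CACCT,TTACA,GCCGT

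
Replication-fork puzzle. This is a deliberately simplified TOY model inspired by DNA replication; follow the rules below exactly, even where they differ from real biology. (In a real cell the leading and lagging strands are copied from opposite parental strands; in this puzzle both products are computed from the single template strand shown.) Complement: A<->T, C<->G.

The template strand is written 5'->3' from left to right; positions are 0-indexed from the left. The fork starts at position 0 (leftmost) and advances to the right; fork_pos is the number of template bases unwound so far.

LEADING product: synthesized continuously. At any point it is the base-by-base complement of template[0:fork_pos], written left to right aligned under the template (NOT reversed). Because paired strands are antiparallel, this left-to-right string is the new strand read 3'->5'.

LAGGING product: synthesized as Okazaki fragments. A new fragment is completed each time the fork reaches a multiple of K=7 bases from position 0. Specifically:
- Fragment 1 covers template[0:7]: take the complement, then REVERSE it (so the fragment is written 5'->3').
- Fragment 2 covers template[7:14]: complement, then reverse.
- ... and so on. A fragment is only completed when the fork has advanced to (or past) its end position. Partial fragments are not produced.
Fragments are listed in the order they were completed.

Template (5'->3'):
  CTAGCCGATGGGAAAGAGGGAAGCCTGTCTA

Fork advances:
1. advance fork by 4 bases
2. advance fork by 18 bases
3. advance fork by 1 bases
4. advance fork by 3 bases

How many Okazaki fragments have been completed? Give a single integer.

Answer: 3

Derivation:
Step 1: advance 4 -> fork_pos = 0 + 4 = 4. Next multiple of 7 is 7 (not reached); still 0 fragment(s).
Step 2: advance 18 -> fork_pos = 4 + 18 = 22. Reached multiple(s) of 7: 7, 14, 21 -> fragments 1-3 completed (3 total).
Step 3: advance 1 -> fork_pos = 22 + 1 = 23. Next multiple of 7 is 28 (not reached); still 3 fragment(s).
Step 4: advance 3 -> fork_pos = 23 + 3 = 26. Next multiple of 7 is 28 (not reached); still 3 fragment(s).
Check: final fork_pos = 26; the multiples of 7 that are <= 26 are 7..21 -> 26 // 7 = 3 completed fragment(s).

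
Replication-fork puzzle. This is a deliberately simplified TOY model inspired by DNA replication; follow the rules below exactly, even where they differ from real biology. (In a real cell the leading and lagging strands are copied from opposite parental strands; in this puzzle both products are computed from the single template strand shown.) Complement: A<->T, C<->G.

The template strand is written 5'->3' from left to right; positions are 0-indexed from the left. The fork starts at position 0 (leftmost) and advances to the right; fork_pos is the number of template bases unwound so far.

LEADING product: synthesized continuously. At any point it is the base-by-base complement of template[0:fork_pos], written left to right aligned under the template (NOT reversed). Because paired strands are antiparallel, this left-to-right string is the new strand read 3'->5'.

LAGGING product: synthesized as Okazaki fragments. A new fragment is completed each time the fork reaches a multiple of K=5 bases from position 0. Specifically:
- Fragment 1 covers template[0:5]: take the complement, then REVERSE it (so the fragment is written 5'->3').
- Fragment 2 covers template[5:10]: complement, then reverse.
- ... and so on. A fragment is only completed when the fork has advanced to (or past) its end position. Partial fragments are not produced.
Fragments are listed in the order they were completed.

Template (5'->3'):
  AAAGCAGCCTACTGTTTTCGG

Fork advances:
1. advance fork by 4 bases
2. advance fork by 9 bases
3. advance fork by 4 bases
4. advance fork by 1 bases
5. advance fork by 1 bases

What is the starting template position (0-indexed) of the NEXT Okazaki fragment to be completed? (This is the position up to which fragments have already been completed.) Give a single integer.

Step 1: advance 4 -> fork_pos = 0 + 4 = 4. Next multiple of 5 is 5 (not reached); still 0 fragment(s).
Step 2: advance 9 -> fork_pos = 4 + 9 = 13. Reached multiple(s) of 5: 5, 10 -> fragments 1-2 completed (2 total).
Step 3: advance 4 -> fork_pos = 13 + 4 = 17. Reached multiple(s) of 5: 15 -> fragment 3 completed (3 total).
Step 4: advance 1 -> fork_pos = 17 + 1 = 18. Next multiple of 5 is 20 (not reached); still 3 fragment(s).
Step 5: advance 1 -> fork_pos = 18 + 1 = 19. Next multiple of 5 is 20 (not reached); still 3 fragment(s).
3 fragment(s) completed, covering template[0:15] (3 x 5 = 15). The next fragment, fragment 4, covers template[15:20], so it starts at position 15.

Answer: 15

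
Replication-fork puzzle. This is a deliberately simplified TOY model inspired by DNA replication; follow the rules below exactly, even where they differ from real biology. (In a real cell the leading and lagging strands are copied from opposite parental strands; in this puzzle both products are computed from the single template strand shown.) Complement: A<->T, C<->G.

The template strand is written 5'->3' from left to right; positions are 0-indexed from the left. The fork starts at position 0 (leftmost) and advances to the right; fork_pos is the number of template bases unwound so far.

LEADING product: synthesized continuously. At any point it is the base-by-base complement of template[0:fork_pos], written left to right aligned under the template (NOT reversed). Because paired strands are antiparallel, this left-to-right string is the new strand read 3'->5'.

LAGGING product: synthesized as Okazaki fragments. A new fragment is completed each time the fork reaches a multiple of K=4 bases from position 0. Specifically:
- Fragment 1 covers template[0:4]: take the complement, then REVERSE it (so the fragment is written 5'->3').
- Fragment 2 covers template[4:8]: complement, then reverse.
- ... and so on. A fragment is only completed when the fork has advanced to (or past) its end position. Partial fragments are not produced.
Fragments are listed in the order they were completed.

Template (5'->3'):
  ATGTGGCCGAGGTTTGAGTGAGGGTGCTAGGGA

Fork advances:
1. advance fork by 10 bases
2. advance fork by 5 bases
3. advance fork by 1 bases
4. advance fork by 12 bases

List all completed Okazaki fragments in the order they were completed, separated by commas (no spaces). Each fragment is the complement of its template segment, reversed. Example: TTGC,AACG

Step 1: advance 10 -> fork_pos = 0 + 10 = 10. Reached multiple(s) of 4: 4, 8 -> fragments 1-2 completed (2 total).
Step 2: advance 5 -> fork_pos = 10 + 5 = 15. Reached multiple(s) of 4: 12 -> fragment 3 completed (3 total).
Step 3: advance 1 -> fork_pos = 15 + 1 = 16. Reached multiple(s) of 4: 16 -> fragment 4 completed (4 total).
Step 4: advance 12 -> fork_pos = 16 + 12 = 28. Reached multiple(s) of 4: 20, 24, 28 -> fragments 5-7 completed (7 total).
Final fork_pos = 28, so 7 fragment(s) are complete. Build each: template segment -> complement -> reverse.
Fragment 1: template[0:4] = ATGT -> complement TACA -> reversed ACAT
Fragment 2: template[4:8] = GGCC -> complement CCGG -> reversed GGCC
Fragment 3: template[8:12] = GAGG -> complement CTCC -> reversed CCTC
Fragment 4: template[12:16] = TTTG -> complement AAAC -> reversed CAAA
Fragment 5: template[16:20] = AGTG -> complement TCAC -> reversed CACT
Fragment 6: template[20:24] = AGGG -> complement TCCC -> reversed CCCT
Fragment 7: template[24:28] = TGCT -> complement ACGA -> reversed AGCA

Answer: ACAT,GGCC,CCTC,CAAA,CACT,CCCT,AGCA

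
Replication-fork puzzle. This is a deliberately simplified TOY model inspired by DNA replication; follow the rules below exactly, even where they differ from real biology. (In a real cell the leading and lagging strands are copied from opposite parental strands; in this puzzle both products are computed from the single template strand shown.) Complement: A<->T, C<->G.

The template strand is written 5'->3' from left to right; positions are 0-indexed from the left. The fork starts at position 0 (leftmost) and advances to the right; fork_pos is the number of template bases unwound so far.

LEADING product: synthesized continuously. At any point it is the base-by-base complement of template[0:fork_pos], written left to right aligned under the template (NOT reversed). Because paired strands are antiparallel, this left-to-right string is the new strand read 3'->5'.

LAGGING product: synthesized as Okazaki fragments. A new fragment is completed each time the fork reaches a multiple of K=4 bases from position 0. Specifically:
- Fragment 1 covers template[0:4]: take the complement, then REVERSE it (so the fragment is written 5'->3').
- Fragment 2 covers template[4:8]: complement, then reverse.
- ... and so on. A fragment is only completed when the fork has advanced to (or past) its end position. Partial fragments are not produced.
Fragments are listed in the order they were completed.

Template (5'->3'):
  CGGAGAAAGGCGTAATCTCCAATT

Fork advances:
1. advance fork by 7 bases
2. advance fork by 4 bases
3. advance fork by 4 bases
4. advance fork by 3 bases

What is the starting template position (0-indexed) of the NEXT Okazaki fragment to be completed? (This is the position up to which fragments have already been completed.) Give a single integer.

Answer: 16

Derivation:
Step 1: advance 7 -> fork_pos = 0 + 7 = 7. Reached multiple(s) of 4: 4 -> fragment 1 completed (1 total).
Step 2: advance 4 -> fork_pos = 7 + 4 = 11. Reached multiple(s) of 4: 8 -> fragment 2 completed (2 total).
Step 3: advance 4 -> fork_pos = 11 + 4 = 15. Reached multiple(s) of 4: 12 -> fragment 3 completed (3 total).
Step 4: advance 3 -> fork_pos = 15 + 3 = 18. Reached multiple(s) of 4: 16 -> fragment 4 completed (4 total).
4 fragment(s) completed, covering template[0:16] (4 x 4 = 16). The next fragment, fragment 5, covers template[16:20], so it starts at position 16.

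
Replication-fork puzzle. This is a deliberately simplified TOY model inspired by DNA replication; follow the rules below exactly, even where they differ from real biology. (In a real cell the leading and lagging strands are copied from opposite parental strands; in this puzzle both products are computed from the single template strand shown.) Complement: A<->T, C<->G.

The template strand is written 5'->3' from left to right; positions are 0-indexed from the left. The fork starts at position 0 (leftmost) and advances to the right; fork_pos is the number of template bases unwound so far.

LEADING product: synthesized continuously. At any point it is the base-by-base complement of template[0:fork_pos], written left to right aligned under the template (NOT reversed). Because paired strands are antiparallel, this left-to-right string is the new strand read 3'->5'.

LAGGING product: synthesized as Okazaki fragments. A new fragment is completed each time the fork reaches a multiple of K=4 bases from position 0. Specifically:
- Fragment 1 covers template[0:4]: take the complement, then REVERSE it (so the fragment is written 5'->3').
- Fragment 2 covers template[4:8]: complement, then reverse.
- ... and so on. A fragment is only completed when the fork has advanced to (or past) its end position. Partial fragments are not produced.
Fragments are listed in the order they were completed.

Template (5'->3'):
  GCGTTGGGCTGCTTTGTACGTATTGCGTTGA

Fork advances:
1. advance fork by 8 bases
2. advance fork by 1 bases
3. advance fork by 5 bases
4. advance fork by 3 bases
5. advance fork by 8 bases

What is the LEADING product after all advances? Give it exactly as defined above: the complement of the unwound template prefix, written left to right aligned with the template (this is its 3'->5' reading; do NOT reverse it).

Step 1: advance 8 -> fork_pos = 0 + 8 = 8.
Step 2: advance 1 -> fork_pos = 8 + 1 = 9.
Step 3: advance 5 -> fork_pos = 9 + 5 = 14.
Step 4: advance 3 -> fork_pos = 14 + 3 = 17.
Step 5: advance 8 -> fork_pos = 17 + 8 = 25.
Unwound prefix: template[0:25] = GCGTTGGGCTGCTTTGTACGTATTG
Complement it base by base (A<->T, C<->G), keeping left-to-right order:
  [0:5] GCGTT -> CGCAA
  [5:10] GGGCT -> CCCGA
  [10:15] GCTTT -> CGAAA
  [15:20] GTACG -> CATGC
  [20:25] TATTG -> ATAAC
Concatenate: CGCAACCCGACGAAACATGCATAAC (length 25; written aligned with the template, i.e. 3'->5').

Answer: CGCAACCCGACGAAACATGCATAAC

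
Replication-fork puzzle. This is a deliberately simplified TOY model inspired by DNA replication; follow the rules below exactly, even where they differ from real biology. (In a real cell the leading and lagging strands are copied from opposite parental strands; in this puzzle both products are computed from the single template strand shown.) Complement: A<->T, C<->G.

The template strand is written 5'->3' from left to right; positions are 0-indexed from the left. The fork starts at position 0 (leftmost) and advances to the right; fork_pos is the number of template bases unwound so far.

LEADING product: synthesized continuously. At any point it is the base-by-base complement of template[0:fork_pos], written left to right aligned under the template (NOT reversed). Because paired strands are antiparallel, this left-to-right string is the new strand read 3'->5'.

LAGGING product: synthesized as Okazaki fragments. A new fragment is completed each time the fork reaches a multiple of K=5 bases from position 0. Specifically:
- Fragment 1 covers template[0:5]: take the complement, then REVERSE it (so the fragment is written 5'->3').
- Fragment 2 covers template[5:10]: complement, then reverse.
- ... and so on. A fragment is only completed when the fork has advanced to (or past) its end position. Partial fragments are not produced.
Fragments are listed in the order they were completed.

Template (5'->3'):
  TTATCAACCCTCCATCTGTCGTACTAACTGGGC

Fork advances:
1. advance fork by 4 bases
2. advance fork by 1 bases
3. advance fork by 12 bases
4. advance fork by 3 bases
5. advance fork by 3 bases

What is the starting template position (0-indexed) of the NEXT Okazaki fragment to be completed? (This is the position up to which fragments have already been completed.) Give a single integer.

Step 1: advance 4 -> fork_pos = 0 + 4 = 4. Next multiple of 5 is 5 (not reached); still 0 fragment(s).
Step 2: advance 1 -> fork_pos = 4 + 1 = 5. Reached multiple(s) of 5: 5 -> fragment 1 completed (1 total).
Step 3: advance 12 -> fork_pos = 5 + 12 = 17. Reached multiple(s) of 5: 10, 15 -> fragments 2-3 completed (3 total).
Step 4: advance 3 -> fork_pos = 17 + 3 = 20. Reached multiple(s) of 5: 20 -> fragment 4 completed (4 total).
Step 5: advance 3 -> fork_pos = 20 + 3 = 23. Next multiple of 5 is 25 (not reached); still 4 fragment(s).
4 fragment(s) completed, covering template[0:20] (4 x 5 = 20). The next fragment, fragment 5, covers template[20:25], so it starts at position 20.

Answer: 20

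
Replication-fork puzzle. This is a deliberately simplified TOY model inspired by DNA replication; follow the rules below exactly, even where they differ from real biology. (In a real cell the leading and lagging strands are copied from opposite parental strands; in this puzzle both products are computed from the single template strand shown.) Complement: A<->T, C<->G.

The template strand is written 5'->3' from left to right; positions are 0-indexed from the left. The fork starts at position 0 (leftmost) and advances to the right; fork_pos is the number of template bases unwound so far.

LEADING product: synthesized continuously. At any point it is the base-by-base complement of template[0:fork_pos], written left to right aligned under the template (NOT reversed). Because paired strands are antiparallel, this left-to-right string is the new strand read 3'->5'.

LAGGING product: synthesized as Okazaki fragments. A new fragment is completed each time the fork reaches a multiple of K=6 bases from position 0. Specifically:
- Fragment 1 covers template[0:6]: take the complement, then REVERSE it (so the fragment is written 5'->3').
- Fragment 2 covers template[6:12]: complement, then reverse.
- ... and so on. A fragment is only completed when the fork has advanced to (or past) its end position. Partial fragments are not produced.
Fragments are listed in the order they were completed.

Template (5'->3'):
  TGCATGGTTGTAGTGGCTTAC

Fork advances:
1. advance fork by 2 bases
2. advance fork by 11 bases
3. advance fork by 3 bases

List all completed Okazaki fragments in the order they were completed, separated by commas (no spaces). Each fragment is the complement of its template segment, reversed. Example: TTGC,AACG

Answer: CATGCA,TACAAC

Derivation:
Step 1: advance 2 -> fork_pos = 0 + 2 = 2. Next multiple of 6 is 6 (not reached); still 0 fragment(s).
Step 2: advance 11 -> fork_pos = 2 + 11 = 13. Reached multiple(s) of 6: 6, 12 -> fragments 1-2 completed (2 total).
Step 3: advance 3 -> fork_pos = 13 + 3 = 16. Next multiple of 6 is 18 (not reached); still 2 fragment(s).
Final fork_pos = 16, so 2 fragment(s) are complete. Build each: template segment -> complement -> reverse.
Fragment 1: template[0:6] = TGCATG -> complement ACGTAC -> reversed CATGCA
Fragment 2: template[6:12] = GTTGTA -> complement CAACAT -> reversed TACAAC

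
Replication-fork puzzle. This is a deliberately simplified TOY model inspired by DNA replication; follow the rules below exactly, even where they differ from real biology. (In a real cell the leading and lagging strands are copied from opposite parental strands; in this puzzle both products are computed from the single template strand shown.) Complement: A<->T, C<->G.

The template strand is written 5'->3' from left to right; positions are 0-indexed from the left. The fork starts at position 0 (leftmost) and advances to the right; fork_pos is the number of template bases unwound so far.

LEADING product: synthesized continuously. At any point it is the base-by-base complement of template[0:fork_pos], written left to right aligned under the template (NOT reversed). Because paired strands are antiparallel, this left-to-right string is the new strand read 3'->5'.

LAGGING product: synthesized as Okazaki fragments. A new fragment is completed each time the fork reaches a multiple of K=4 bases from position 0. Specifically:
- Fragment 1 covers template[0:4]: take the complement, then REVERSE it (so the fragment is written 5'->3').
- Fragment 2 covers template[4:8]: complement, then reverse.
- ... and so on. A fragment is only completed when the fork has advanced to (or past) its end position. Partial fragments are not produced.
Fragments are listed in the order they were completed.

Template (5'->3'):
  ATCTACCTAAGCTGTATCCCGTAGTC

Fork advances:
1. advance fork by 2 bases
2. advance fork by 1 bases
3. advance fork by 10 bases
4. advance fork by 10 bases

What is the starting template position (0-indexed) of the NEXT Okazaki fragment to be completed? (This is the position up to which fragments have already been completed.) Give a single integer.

Answer: 20

Derivation:
Step 1: advance 2 -> fork_pos = 0 + 2 = 2. Next multiple of 4 is 4 (not reached); still 0 fragment(s).
Step 2: advance 1 -> fork_pos = 2 + 1 = 3. Next multiple of 4 is 4 (not reached); still 0 fragment(s).
Step 3: advance 10 -> fork_pos = 3 + 10 = 13. Reached multiple(s) of 4: 4, 8, 12 -> fragments 1-3 completed (3 total).
Step 4: advance 10 -> fork_pos = 13 + 10 = 23. Reached multiple(s) of 4: 16, 20 -> fragments 4-5 completed (5 total).
5 fragment(s) completed, covering template[0:20] (5 x 4 = 20). The next fragment, fragment 6, covers template[20:24], so it starts at position 20.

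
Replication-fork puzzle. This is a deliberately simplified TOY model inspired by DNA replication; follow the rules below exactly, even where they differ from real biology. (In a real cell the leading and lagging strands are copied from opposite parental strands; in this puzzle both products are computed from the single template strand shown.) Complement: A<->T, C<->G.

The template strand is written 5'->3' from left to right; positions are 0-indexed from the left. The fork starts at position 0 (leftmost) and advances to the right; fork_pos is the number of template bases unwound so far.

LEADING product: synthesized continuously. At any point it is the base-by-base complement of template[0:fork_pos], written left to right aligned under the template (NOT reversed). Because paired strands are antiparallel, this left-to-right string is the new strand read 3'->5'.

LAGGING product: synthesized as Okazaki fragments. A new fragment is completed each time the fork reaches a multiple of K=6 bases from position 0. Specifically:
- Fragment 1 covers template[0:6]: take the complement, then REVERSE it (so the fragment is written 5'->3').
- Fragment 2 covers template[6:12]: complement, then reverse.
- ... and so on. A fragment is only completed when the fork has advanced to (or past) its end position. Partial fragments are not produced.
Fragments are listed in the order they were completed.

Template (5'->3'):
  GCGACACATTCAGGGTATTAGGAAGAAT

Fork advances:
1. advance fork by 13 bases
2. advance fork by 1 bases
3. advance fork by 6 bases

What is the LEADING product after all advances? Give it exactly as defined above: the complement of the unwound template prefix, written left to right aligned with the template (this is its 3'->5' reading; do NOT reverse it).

Answer: CGCTGTGTAAGTCCCATAAT

Derivation:
Step 1: advance 13 -> fork_pos = 0 + 13 = 13.
Step 2: advance 1 -> fork_pos = 13 + 1 = 14.
Step 3: advance 6 -> fork_pos = 14 + 6 = 20.
Unwound prefix: template[0:20] = GCGACACATTCAGGGTATTA
Complement it base by base (A<->T, C<->G), keeping left-to-right order:
  [0:5] GCGAC -> CGCTG
  [5:10] ACATT -> TGTAA
  [10:15] CAGGG -> GTCCC
  [15:20] TATTA -> ATAAT
Concatenate: CGCTGTGTAAGTCCCATAAT (length 20; written aligned with the template, i.e. 3'->5').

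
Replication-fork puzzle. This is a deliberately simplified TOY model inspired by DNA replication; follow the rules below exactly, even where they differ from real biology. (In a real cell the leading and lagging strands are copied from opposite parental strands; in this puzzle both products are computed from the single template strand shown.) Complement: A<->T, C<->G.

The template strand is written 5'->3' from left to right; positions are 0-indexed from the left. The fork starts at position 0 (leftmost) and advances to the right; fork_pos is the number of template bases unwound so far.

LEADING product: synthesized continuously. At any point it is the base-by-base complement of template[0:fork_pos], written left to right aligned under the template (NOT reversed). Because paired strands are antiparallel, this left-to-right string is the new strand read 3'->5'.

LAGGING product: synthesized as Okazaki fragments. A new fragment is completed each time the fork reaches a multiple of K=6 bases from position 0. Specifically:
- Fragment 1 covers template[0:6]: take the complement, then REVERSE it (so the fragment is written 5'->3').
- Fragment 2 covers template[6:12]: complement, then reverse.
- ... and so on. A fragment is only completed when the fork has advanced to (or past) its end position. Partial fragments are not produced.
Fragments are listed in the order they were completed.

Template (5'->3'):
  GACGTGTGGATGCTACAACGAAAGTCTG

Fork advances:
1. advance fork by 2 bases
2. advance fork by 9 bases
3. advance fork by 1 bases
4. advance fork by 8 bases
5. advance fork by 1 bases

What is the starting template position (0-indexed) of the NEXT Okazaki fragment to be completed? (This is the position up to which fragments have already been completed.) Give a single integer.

Step 1: advance 2 -> fork_pos = 0 + 2 = 2. Next multiple of 6 is 6 (not reached); still 0 fragment(s).
Step 2: advance 9 -> fork_pos = 2 + 9 = 11. Reached multiple(s) of 6: 6 -> fragment 1 completed (1 total).
Step 3: advance 1 -> fork_pos = 11 + 1 = 12. Reached multiple(s) of 6: 12 -> fragment 2 completed (2 total).
Step 4: advance 8 -> fork_pos = 12 + 8 = 20. Reached multiple(s) of 6: 18 -> fragment 3 completed (3 total).
Step 5: advance 1 -> fork_pos = 20 + 1 = 21. Next multiple of 6 is 24 (not reached); still 3 fragment(s).
3 fragment(s) completed, covering template[0:18] (3 x 6 = 18). The next fragment, fragment 4, covers template[18:24], so it starts at position 18.

Answer: 18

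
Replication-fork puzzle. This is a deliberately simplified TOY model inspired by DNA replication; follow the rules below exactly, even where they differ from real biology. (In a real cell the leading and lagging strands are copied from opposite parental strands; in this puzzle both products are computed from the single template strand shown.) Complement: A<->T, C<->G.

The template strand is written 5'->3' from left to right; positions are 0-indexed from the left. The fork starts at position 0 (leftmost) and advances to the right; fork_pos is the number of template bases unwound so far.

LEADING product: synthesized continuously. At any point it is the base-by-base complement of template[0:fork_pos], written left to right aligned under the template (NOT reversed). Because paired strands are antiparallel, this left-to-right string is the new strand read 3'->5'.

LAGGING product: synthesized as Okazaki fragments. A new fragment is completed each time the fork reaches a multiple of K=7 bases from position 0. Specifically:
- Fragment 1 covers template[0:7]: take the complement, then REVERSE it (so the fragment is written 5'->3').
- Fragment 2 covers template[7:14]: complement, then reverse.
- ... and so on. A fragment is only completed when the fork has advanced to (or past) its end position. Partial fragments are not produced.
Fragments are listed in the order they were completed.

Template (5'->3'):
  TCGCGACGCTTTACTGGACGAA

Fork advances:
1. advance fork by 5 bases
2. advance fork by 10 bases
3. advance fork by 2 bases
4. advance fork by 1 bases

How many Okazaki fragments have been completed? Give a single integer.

Answer: 2

Derivation:
Step 1: advance 5 -> fork_pos = 0 + 5 = 5. Next multiple of 7 is 7 (not reached); still 0 fragment(s).
Step 2: advance 10 -> fork_pos = 5 + 10 = 15. Reached multiple(s) of 7: 7, 14 -> fragments 1-2 completed (2 total).
Step 3: advance 2 -> fork_pos = 15 + 2 = 17. Next multiple of 7 is 21 (not reached); still 2 fragment(s).
Step 4: advance 1 -> fork_pos = 17 + 1 = 18. Next multiple of 7 is 21 (not reached); still 2 fragment(s).
Check: final fork_pos = 18; the multiples of 7 that are <= 18 are 7..14 -> 18 // 7 = 2 completed fragment(s).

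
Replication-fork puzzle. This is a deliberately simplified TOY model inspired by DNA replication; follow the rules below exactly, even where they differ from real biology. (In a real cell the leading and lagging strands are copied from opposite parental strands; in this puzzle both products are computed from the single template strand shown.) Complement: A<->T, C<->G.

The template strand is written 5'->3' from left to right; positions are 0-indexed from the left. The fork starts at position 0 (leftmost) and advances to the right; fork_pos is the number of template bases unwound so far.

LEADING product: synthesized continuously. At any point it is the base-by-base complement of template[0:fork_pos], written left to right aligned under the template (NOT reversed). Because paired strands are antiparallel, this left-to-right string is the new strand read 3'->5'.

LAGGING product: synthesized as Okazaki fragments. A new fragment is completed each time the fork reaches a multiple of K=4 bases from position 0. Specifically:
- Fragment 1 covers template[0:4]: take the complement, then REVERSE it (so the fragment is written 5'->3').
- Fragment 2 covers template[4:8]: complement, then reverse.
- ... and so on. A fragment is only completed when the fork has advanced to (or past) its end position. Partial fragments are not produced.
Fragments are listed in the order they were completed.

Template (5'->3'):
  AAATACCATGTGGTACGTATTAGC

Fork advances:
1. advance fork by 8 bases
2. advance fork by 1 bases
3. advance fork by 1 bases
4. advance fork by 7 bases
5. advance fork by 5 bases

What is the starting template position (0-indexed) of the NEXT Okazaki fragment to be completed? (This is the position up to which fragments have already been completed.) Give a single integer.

Step 1: advance 8 -> fork_pos = 0 + 8 = 8. Reached multiple(s) of 4: 4, 8 -> fragments 1-2 completed (2 total).
Step 2: advance 1 -> fork_pos = 8 + 1 = 9. Next multiple of 4 is 12 (not reached); still 2 fragment(s).
Step 3: advance 1 -> fork_pos = 9 + 1 = 10. Next multiple of 4 is 12 (not reached); still 2 fragment(s).
Step 4: advance 7 -> fork_pos = 10 + 7 = 17. Reached multiple(s) of 4: 12, 16 -> fragments 3-4 completed (4 total).
Step 5: advance 5 -> fork_pos = 17 + 5 = 22. Reached multiple(s) of 4: 20 -> fragment 5 completed (5 total).
5 fragment(s) completed, covering template[0:20] (5 x 4 = 20). The next fragment, fragment 6, covers template[20:24], so it starts at position 20.

Answer: 20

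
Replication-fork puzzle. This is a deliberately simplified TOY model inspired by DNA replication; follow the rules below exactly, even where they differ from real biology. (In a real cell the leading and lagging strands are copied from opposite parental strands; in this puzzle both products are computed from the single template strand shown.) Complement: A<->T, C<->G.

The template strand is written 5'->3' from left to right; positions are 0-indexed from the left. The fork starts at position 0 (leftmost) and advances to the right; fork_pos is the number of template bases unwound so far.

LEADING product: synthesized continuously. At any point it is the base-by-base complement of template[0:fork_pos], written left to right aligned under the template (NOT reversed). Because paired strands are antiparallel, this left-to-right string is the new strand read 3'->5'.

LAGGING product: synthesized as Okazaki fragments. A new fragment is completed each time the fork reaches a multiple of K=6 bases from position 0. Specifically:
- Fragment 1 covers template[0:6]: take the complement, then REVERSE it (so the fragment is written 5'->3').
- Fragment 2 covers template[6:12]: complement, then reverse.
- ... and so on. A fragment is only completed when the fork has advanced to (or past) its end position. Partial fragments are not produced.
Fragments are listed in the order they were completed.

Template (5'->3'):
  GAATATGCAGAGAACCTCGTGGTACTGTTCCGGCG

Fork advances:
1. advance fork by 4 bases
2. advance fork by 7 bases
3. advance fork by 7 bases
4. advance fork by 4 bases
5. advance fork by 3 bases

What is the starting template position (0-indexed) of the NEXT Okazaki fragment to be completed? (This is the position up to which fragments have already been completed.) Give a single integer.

Step 1: advance 4 -> fork_pos = 0 + 4 = 4. Next multiple of 6 is 6 (not reached); still 0 fragment(s).
Step 2: advance 7 -> fork_pos = 4 + 7 = 11. Reached multiple(s) of 6: 6 -> fragment 1 completed (1 total).
Step 3: advance 7 -> fork_pos = 11 + 7 = 18. Reached multiple(s) of 6: 12, 18 -> fragments 2-3 completed (3 total).
Step 4: advance 4 -> fork_pos = 18 + 4 = 22. Next multiple of 6 is 24 (not reached); still 3 fragment(s).
Step 5: advance 3 -> fork_pos = 22 + 3 = 25. Reached multiple(s) of 6: 24 -> fragment 4 completed (4 total).
4 fragment(s) completed, covering template[0:24] (4 x 6 = 24). The next fragment, fragment 5, covers template[24:30], so it starts at position 24.

Answer: 24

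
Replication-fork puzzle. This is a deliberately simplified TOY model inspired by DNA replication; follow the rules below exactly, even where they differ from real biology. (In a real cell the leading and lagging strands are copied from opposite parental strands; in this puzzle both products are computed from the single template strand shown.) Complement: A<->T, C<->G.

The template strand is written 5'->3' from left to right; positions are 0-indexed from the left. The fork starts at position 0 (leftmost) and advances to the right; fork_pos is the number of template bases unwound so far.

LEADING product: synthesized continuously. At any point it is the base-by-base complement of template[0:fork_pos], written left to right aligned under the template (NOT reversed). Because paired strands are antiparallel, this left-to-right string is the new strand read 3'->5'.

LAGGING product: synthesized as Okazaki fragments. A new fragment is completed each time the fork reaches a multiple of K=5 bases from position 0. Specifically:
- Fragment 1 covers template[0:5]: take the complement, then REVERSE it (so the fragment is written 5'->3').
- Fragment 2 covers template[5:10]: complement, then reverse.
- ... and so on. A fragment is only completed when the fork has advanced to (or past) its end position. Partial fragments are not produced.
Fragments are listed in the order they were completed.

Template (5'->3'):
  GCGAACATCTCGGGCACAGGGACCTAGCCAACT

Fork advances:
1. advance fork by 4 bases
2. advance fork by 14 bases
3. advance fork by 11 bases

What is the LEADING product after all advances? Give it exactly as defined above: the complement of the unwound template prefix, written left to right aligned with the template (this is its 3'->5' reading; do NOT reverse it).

Step 1: advance 4 -> fork_pos = 0 + 4 = 4.
Step 2: advance 14 -> fork_pos = 4 + 14 = 18.
Step 3: advance 11 -> fork_pos = 18 + 11 = 29.
Unwound prefix: template[0:29] = GCGAACATCTCGGGCACAGGGACCTAGCC
Complement it base by base (A<->T, C<->G), keeping left-to-right order:
  [0:5] GCGAA -> CGCTT
  [5:10] CATCT -> GTAGA
  [10:15] CGGGC -> GCCCG
  [15:20] ACAGG -> TGTCC
  [20:25] GACCT -> CTGGA
  [25:29] AGCC -> TCGG
Concatenate: CGCTTGTAGAGCCCGTGTCCCTGGATCGG (length 29; written aligned with the template, i.e. 3'->5').

Answer: CGCTTGTAGAGCCCGTGTCCCTGGATCGG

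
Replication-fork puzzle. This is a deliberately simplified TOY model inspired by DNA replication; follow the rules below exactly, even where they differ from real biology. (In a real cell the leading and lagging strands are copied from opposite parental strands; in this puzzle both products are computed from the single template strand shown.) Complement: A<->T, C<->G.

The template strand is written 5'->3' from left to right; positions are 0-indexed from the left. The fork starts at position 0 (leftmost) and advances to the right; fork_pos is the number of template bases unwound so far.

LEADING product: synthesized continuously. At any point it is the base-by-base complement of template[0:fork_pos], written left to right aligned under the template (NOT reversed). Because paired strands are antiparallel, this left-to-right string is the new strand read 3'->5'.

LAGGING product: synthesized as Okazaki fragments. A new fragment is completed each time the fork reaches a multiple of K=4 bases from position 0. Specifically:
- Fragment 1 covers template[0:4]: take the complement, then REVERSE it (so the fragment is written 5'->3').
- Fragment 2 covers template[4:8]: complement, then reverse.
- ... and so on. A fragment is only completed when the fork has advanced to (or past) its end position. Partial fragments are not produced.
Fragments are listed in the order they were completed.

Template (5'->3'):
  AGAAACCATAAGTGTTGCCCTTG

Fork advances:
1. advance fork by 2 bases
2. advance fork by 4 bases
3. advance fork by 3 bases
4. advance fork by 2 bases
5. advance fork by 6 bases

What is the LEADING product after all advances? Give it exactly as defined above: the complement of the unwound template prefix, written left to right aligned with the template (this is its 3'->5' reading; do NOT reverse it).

Answer: TCTTTGGTATTCACAAC

Derivation:
Step 1: advance 2 -> fork_pos = 0 + 2 = 2.
Step 2: advance 4 -> fork_pos = 2 + 4 = 6.
Step 3: advance 3 -> fork_pos = 6 + 3 = 9.
Step 4: advance 2 -> fork_pos = 9 + 2 = 11.
Step 5: advance 6 -> fork_pos = 11 + 6 = 17.
Unwound prefix: template[0:17] = AGAAACCATAAGTGTTG
Complement it base by base (A<->T, C<->G), keeping left-to-right order:
  [0:5] AGAAA -> TCTTT
  [5:10] CCATA -> GGTAT
  [10:15] AGTGT -> TCACA
  [15:17] TG -> AC
Concatenate: TCTTTGGTATTCACAAC (length 17; written aligned with the template, i.e. 3'->5').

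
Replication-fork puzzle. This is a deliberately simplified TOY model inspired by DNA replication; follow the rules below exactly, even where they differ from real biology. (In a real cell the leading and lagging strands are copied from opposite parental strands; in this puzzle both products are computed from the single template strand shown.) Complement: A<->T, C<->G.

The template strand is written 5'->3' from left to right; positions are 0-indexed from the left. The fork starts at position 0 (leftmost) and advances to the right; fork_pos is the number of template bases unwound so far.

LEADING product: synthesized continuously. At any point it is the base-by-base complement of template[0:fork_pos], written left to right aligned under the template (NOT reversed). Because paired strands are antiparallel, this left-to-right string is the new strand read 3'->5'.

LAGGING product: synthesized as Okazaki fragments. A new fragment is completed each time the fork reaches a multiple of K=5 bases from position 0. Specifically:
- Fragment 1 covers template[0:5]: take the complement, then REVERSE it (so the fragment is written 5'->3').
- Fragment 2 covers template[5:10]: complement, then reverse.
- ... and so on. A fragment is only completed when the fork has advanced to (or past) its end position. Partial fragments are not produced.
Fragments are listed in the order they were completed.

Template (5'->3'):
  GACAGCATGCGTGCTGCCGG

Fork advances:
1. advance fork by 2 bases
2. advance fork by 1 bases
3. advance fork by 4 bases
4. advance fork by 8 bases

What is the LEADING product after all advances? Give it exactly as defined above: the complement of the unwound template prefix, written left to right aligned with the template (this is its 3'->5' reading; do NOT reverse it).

Step 1: advance 2 -> fork_pos = 0 + 2 = 2.
Step 2: advance 1 -> fork_pos = 2 + 1 = 3.
Step 3: advance 4 -> fork_pos = 3 + 4 = 7.
Step 4: advance 8 -> fork_pos = 7 + 8 = 15.
Unwound prefix: template[0:15] = GACAGCATGCGTGCT
Complement it base by base (A<->T, C<->G), keeping left-to-right order:
  [0:5] GACAG -> CTGTC
  [5:10] CATGC -> GTACG
  [10:15] GTGCT -> CACGA
Concatenate: CTGTCGTACGCACGA (length 15; written aligned with the template, i.e. 3'->5').

Answer: CTGTCGTACGCACGA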